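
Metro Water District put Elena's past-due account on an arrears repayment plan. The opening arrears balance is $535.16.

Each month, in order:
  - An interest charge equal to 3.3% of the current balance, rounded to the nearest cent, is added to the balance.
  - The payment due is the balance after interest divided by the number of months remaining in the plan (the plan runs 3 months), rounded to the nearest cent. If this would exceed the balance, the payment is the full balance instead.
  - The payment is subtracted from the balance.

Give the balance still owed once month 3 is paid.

$0.00

Month 1: opening $535.16; interest $17.66 → $552.82; payment $184.27; balance $368.55
Month 2: opening $368.55; interest $12.16 → $380.71; payment $190.36; balance $190.35
Month 3: opening $190.35; interest $6.28 → $196.63; payment $196.63; balance $0.00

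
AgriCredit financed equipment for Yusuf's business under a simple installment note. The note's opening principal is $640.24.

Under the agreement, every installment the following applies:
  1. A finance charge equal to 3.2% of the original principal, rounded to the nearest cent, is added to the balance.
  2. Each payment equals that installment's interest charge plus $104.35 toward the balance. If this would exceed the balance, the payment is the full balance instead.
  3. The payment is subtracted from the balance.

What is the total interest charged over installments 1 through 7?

Installment 1: $640.24 +$20.49 interest = $660.73; pay $124.84 → $535.89
Installment 2: $535.89 +$20.49 interest = $556.38; pay $124.84 → $431.54
Installment 3: $431.54 +$20.49 interest = $452.03; pay $124.84 → $327.19
Installment 4: $327.19 +$20.49 interest = $347.68; pay $124.84 → $222.84
Installment 5: $222.84 +$20.49 interest = $243.33; pay $124.84 → $118.49
Installment 6: $118.49 +$20.49 interest = $138.98; pay $124.84 → $14.14
Installment 7: $14.14 +$20.49 interest = $34.63; pay $34.63 → $0.00
Total interest: $20.49 + $20.49 + $20.49 + $20.49 + $20.49 + $20.49 + $20.49 = $143.43

$143.43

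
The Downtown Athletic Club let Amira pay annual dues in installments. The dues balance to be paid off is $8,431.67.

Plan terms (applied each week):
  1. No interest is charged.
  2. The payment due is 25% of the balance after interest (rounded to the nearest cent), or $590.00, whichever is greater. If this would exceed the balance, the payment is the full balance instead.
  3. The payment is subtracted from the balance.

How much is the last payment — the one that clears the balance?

$230.87

Week 1: $8,431.67 − $2,107.92 → $6,323.75
Week 2: $6,323.75 − $1,580.94 → $4,742.81
Week 3: $4,742.81 − $1,185.70 → $3,557.11
Week 4: $3,557.11 − $889.28 → $2,667.83
Week 5: $2,667.83 − $666.96 → $2,000.87
Week 6: $2,000.87 − $590.00 → $1,410.87
Week 7: $1,410.87 − $590.00 → $820.87
Week 8: $820.87 − $590.00 → $230.87
Week 9: $230.87 − $230.87 → $0.00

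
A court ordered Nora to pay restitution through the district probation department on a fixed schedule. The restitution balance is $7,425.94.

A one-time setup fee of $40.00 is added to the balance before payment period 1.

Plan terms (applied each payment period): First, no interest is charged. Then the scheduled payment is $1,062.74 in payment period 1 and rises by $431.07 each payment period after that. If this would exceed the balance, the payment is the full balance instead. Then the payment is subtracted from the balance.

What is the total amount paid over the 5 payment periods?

Payment period 1: $7,465.94 − $1,062.74 → $6,403.20
Payment period 2: $6,403.20 − $1,493.81 → $4,909.39
Payment period 3: $4,909.39 − $1,924.88 → $2,984.51
Payment period 4: $2,984.51 − $2,355.95 → $628.56
Payment period 5: $628.56 − $628.56 → $0.00
Total paid: $7,465.94

$7,465.94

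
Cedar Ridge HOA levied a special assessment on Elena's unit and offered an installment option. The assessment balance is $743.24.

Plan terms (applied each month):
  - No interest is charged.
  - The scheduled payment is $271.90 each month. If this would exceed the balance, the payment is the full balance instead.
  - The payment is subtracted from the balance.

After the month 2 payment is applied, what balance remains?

# | Opening | Payment | End bal
1 | $743.24 | $271.90 | $471.34
2 | $471.34 | $271.90 | $199.44

$199.44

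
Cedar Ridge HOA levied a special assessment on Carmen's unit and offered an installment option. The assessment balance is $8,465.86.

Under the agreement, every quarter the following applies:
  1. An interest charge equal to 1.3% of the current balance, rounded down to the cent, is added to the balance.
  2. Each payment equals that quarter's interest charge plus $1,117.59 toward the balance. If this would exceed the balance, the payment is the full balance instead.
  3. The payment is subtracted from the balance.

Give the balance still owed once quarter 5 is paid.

Quarter 1: $8,465.86 +$110.05 interest = $8,575.91; pay $1,227.64 → $7,348.27
Quarter 2: $7,348.27 +$95.52 interest = $7,443.79; pay $1,213.11 → $6,230.68
Quarter 3: $6,230.68 +$80.99 interest = $6,311.67; pay $1,198.58 → $5,113.09
Quarter 4: $5,113.09 +$66.47 interest = $5,179.56; pay $1,184.06 → $3,995.50
Quarter 5: $3,995.50 +$51.94 interest = $4,047.44; pay $1,169.53 → $2,877.91

$2,877.91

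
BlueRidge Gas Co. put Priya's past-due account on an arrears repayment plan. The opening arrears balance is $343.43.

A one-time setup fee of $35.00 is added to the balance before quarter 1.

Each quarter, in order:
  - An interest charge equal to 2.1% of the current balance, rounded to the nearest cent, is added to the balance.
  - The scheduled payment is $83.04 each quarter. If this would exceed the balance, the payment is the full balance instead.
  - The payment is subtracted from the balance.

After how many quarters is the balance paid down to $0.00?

Quarter 1: opening $378.43; interest $7.95 → $386.38; payment $83.04; balance $303.34
Quarter 2: opening $303.34; interest $6.37 → $309.71; payment $83.04; balance $226.67
Quarter 3: opening $226.67; interest $4.76 → $231.43; payment $83.04; balance $148.39
Quarter 4: opening $148.39; interest $3.12 → $151.51; payment $83.04; balance $68.47
Quarter 5: opening $68.47; interest $1.44 → $69.91; payment $69.91; balance $0.00
Balance reaches $0.00 in quarter 5.

5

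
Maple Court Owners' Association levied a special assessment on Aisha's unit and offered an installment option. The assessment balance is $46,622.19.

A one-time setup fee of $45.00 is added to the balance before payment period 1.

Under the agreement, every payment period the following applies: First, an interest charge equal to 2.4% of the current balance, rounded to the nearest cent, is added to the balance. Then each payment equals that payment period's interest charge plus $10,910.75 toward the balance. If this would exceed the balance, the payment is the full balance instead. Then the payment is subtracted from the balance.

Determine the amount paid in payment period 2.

Payment period 1: opening $46,667.19; interest $1,120.01 → $47,787.20; payment $12,030.76; balance $35,756.44
Payment period 2: opening $35,756.44; interest $858.15 → $36,614.59; payment $11,768.90; balance $24,845.69

$11,768.90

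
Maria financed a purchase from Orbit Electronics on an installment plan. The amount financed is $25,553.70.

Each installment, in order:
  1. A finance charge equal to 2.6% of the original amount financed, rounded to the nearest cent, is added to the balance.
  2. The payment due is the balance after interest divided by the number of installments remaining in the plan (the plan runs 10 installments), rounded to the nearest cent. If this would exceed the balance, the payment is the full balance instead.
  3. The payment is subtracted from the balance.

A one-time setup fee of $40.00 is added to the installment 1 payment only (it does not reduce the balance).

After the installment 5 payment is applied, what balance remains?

Installment 1: $25,553.70 +$664.40 interest = $26,218.10; pay $2,621.81 (+ $40.00 fee) → $23,596.29
Installment 2: $23,596.29 +$664.40 interest = $24,260.69; pay $2,695.63 → $21,565.06
Installment 3: $21,565.06 +$664.40 interest = $22,229.46; pay $2,778.68 → $19,450.78
Installment 4: $19,450.78 +$664.40 interest = $20,115.18; pay $2,873.60 → $17,241.58
Installment 5: $17,241.58 +$664.40 interest = $17,905.98; pay $2,984.33 → $14,921.65

$14,921.65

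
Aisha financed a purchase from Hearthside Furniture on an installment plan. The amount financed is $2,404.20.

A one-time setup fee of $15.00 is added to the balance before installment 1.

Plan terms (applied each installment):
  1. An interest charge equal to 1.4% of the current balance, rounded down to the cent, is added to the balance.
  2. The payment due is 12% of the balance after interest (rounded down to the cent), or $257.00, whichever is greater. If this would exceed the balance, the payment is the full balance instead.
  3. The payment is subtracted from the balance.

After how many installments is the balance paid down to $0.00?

Installment 1: opening $2,419.20; interest $33.86 → $2,453.06; payment $294.36; balance $2,158.70
Installment 2: opening $2,158.70; interest $30.22 → $2,188.92; payment $262.67; balance $1,926.25
Installment 3: opening $1,926.25; interest $26.96 → $1,953.21; payment $257.00; balance $1,696.21
Installment 4: opening $1,696.21; interest $23.74 → $1,719.95; payment $257.00; balance $1,462.95
Installment 5: opening $1,462.95; interest $20.48 → $1,483.43; payment $257.00; balance $1,226.43
Installment 6: opening $1,226.43; interest $17.17 → $1,243.60; payment $257.00; balance $986.60
Installment 7: opening $986.60; interest $13.81 → $1,000.41; payment $257.00; balance $743.41
Installment 8: opening $743.41; interest $10.40 → $753.81; payment $257.00; balance $496.81
Installment 9: opening $496.81; interest $6.95 → $503.76; payment $257.00; balance $246.76
Installment 10: opening $246.76; interest $3.45 → $250.21; payment $250.21; balance $0.00
Balance reaches $0.00 in installment 10.

10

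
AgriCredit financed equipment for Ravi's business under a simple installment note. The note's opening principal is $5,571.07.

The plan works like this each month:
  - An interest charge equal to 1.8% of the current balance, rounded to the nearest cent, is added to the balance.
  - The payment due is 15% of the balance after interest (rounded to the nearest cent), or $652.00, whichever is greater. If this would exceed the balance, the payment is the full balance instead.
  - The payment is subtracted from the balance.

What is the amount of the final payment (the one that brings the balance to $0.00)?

Month 1: opening $5,571.07; interest $100.28 → $5,671.35; payment $850.70; balance $4,820.65
Month 2: opening $4,820.65; interest $86.77 → $4,907.42; payment $736.11; balance $4,171.31
Month 3: opening $4,171.31; interest $75.08 → $4,246.39; payment $652.00; balance $3,594.39
Month 4: opening $3,594.39; interest $64.70 → $3,659.09; payment $652.00; balance $3,007.09
Month 5: opening $3,007.09; interest $54.13 → $3,061.22; payment $652.00; balance $2,409.22
Month 6: opening $2,409.22; interest $43.37 → $2,452.59; payment $652.00; balance $1,800.59
Month 7: opening $1,800.59; interest $32.41 → $1,833.00; payment $652.00; balance $1,181.00
Month 8: opening $1,181.00; interest $21.26 → $1,202.26; payment $652.00; balance $550.26
Month 9: opening $550.26; interest $9.90 → $560.16; payment $560.16; balance $0.00

$560.16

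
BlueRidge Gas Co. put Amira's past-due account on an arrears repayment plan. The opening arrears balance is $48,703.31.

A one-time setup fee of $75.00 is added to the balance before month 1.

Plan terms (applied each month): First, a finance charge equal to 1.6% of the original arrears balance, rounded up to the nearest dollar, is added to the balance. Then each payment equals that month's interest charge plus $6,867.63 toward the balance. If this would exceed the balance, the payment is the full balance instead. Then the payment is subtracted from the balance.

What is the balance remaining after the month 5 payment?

Month 1: $48,778.31 +$780.00 interest = $49,558.31; pay $7,647.63 → $41,910.68
Month 2: $41,910.68 +$780.00 interest = $42,690.68; pay $7,647.63 → $35,043.05
Month 3: $35,043.05 +$780.00 interest = $35,823.05; pay $7,647.63 → $28,175.42
Month 4: $28,175.42 +$780.00 interest = $28,955.42; pay $7,647.63 → $21,307.79
Month 5: $21,307.79 +$780.00 interest = $22,087.79; pay $7,647.63 → $14,440.16

$14,440.16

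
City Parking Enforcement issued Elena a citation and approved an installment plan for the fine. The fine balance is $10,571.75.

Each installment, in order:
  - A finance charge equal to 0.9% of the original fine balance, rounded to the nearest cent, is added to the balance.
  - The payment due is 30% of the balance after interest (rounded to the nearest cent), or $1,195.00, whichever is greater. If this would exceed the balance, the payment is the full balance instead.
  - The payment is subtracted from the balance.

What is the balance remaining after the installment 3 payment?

$3,771.98

# | Opening | Interest | Payment | End bal
1 | $10,571.75 | $95.15 | $3,200.07 | $7,466.83
2 | $7,466.83 | $95.15 | $2,268.59 | $5,293.39
3 | $5,293.39 | $95.15 | $1,616.56 | $3,771.98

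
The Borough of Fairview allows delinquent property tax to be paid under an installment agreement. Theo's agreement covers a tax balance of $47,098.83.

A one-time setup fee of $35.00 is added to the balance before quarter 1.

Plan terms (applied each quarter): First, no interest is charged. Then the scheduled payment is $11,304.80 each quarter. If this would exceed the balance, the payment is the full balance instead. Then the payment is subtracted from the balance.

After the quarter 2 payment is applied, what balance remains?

$24,524.23

# | Opening | Payment | End bal
1 | $47,133.83 | $11,304.80 | $35,829.03
2 | $35,829.03 | $11,304.80 | $24,524.23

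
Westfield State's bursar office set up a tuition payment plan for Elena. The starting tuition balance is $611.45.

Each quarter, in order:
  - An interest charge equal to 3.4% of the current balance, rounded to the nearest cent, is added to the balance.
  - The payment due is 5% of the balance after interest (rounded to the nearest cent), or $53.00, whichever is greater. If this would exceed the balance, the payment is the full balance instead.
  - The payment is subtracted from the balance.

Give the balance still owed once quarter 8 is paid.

Quarter 1: opening $611.45; interest $20.79 → $632.24; payment $53.00; balance $579.24
Quarter 2: opening $579.24; interest $19.69 → $598.93; payment $53.00; balance $545.93
Quarter 3: opening $545.93; interest $18.56 → $564.49; payment $53.00; balance $511.49
Quarter 4: opening $511.49; interest $17.39 → $528.88; payment $53.00; balance $475.88
Quarter 5: opening $475.88; interest $16.18 → $492.06; payment $53.00; balance $439.06
Quarter 6: opening $439.06; interest $14.93 → $453.99; payment $53.00; balance $400.99
Quarter 7: opening $400.99; interest $13.63 → $414.62; payment $53.00; balance $361.62
Quarter 8: opening $361.62; interest $12.30 → $373.92; payment $53.00; balance $320.92

$320.92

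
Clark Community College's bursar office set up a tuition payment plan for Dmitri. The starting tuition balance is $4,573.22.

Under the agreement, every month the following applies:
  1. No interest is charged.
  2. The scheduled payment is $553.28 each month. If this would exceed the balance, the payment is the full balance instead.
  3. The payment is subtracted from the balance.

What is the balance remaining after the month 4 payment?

# | Opening | Payment | End bal
1 | $4,573.22 | $553.28 | $4,019.94
2 | $4,019.94 | $553.28 | $3,466.66
3 | $3,466.66 | $553.28 | $2,913.38
4 | $2,913.38 | $553.28 | $2,360.10

$2,360.10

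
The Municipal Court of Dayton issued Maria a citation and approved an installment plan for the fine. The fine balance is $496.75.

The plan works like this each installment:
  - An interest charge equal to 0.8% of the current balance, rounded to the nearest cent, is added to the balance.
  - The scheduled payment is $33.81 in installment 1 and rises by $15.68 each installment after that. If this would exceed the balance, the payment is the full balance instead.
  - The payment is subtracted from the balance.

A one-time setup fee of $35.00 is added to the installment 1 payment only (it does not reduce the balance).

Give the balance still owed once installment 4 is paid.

Installment 1: opening $496.75; interest $3.97 → $500.72; payment $33.81 (+ $35.00 fee); balance $466.91
Installment 2: opening $466.91; interest $3.74 → $470.65; payment $49.49; balance $421.16
Installment 3: opening $421.16; interest $3.37 → $424.53; payment $65.17; balance $359.36
Installment 4: opening $359.36; interest $2.87 → $362.23; payment $80.85; balance $281.38

$281.38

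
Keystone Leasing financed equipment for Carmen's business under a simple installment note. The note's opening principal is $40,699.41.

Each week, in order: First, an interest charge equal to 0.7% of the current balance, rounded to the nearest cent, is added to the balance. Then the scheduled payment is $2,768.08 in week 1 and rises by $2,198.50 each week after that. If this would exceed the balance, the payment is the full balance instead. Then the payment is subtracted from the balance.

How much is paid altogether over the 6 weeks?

$41,836.19

Week 1: $40,699.41 +$284.90 interest = $40,984.31; pay $2,768.08 → $38,216.23
Week 2: $38,216.23 +$267.51 interest = $38,483.74; pay $4,966.58 → $33,517.16
Week 3: $33,517.16 +$234.62 interest = $33,751.78; pay $7,165.08 → $26,586.70
Week 4: $26,586.70 +$186.11 interest = $26,772.81; pay $9,363.58 → $17,409.23
Week 5: $17,409.23 +$121.86 interest = $17,531.09; pay $11,562.08 → $5,969.01
Week 6: $5,969.01 +$41.78 interest = $6,010.79; pay $6,010.79 → $0.00
Total paid: $41,836.19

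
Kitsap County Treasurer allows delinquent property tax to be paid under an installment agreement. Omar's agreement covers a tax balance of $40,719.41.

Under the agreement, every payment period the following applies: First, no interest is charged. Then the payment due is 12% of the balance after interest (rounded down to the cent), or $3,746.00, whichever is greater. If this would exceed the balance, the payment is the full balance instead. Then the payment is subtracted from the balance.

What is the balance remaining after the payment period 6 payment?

Payment period 1: opening $40,719.41; payment $4,886.32; balance $35,833.09
Payment period 2: opening $35,833.09; payment $4,299.97; balance $31,533.12
Payment period 3: opening $31,533.12; payment $3,783.97; balance $27,749.15
Payment period 4: opening $27,749.15; payment $3,746.00; balance $24,003.15
Payment period 5: opening $24,003.15; payment $3,746.00; balance $20,257.15
Payment period 6: opening $20,257.15; payment $3,746.00; balance $16,511.15

$16,511.15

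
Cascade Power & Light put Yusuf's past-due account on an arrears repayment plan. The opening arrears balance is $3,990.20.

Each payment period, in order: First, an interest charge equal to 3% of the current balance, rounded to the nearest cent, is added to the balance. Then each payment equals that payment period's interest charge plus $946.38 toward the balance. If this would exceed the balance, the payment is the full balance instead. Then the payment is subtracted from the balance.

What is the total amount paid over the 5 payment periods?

$4,304.81

# | Opening | Interest | Payment | End bal
1 | $3,990.20 | $119.71 | $1,066.09 | $3,043.82
2 | $3,043.82 | $91.31 | $1,037.69 | $2,097.44
3 | $2,097.44 | $62.92 | $1,009.30 | $1,151.06
4 | $1,151.06 | $34.53 | $980.91 | $204.68
5 | $204.68 | $6.14 | $210.82 | $0.00
Total paid: $4,304.81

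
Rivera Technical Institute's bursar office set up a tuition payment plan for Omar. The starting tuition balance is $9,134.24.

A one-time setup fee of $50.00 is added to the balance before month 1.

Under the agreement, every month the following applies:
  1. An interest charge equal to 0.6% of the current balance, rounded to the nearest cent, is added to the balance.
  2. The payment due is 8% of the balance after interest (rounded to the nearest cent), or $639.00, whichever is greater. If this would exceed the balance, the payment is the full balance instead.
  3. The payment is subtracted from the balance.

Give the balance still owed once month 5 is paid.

$6,081.03

# | Opening | Interest | Payment | End bal
1 | $9,184.24 | $55.11 | $739.15 | $8,500.20
2 | $8,500.20 | $51.00 | $684.10 | $7,867.10
3 | $7,867.10 | $47.20 | $639.00 | $7,275.30
4 | $7,275.30 | $43.65 | $639.00 | $6,679.95
5 | $6,679.95 | $40.08 | $639.00 | $6,081.03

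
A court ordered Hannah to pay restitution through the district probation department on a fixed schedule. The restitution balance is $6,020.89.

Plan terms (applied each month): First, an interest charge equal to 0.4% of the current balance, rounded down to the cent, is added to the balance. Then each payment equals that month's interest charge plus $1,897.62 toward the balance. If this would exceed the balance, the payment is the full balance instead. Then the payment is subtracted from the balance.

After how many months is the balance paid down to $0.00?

Month 1: opening $6,020.89; interest $24.08 → $6,044.97; payment $1,921.70; balance $4,123.27
Month 2: opening $4,123.27; interest $16.49 → $4,139.76; payment $1,914.11; balance $2,225.65
Month 3: opening $2,225.65; interest $8.90 → $2,234.55; payment $1,906.52; balance $328.03
Month 4: opening $328.03; interest $1.31 → $329.34; payment $329.34; balance $0.00
Balance reaches $0.00 in month 4.

4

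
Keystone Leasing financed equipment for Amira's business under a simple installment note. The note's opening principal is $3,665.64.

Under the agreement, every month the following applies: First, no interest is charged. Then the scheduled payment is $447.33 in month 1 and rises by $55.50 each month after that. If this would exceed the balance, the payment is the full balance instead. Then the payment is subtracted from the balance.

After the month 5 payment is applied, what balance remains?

$873.99

Month 1: opening $3,665.64; payment $447.33; balance $3,218.31
Month 2: opening $3,218.31; payment $502.83; balance $2,715.48
Month 3: opening $2,715.48; payment $558.33; balance $2,157.15
Month 4: opening $2,157.15; payment $613.83; balance $1,543.32
Month 5: opening $1,543.32; payment $669.33; balance $873.99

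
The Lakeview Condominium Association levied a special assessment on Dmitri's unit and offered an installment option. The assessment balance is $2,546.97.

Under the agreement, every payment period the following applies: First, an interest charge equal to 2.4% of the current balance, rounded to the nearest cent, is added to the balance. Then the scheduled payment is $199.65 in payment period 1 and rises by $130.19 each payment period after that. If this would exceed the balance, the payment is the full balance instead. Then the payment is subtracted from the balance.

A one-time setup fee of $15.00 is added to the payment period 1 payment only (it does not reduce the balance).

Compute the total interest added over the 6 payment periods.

$251.63

Payment period 1: opening $2,546.97; interest $61.13 → $2,608.10; payment $199.65 (+ $15.00 fee); balance $2,408.45
Payment period 2: opening $2,408.45; interest $57.80 → $2,466.25; payment $329.84; balance $2,136.41
Payment period 3: opening $2,136.41; interest $51.27 → $2,187.68; payment $460.03; balance $1,727.65
Payment period 4: opening $1,727.65; interest $41.46 → $1,769.11; payment $590.22; balance $1,178.89
Payment period 5: opening $1,178.89; interest $28.29 → $1,207.18; payment $720.41; balance $486.77
Payment period 6: opening $486.77; interest $11.68 → $498.45; payment $498.45; balance $0.00
Total interest: $61.13 + $57.80 + $51.27 + $41.46 + $28.29 + $11.68 = $251.63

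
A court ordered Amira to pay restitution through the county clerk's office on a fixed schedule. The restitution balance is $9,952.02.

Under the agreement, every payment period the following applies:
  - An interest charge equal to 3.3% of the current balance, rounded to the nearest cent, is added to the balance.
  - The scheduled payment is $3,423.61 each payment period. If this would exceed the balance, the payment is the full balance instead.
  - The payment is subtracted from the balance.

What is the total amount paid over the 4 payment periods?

$10,639.25

Payment period 1: $9,952.02 +$328.42 interest = $10,280.44; pay $3,423.61 → $6,856.83
Payment period 2: $6,856.83 +$226.28 interest = $7,083.11; pay $3,423.61 → $3,659.50
Payment period 3: $3,659.50 +$120.76 interest = $3,780.26; pay $3,423.61 → $356.65
Payment period 4: $356.65 +$11.77 interest = $368.42; pay $368.42 → $0.00
Total paid: $10,639.25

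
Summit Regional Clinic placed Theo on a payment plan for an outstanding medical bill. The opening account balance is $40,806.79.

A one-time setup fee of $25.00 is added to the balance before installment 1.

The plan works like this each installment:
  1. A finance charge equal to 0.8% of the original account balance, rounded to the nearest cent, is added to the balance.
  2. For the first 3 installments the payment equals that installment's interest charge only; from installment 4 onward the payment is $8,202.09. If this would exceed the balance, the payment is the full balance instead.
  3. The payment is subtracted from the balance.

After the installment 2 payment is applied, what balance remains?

# | Opening | Interest | Payment | End bal
1 | $40,831.79 | $326.45 | $326.45 | $40,831.79
2 | $40,831.79 | $326.45 | $326.45 | $40,831.79

$40,831.79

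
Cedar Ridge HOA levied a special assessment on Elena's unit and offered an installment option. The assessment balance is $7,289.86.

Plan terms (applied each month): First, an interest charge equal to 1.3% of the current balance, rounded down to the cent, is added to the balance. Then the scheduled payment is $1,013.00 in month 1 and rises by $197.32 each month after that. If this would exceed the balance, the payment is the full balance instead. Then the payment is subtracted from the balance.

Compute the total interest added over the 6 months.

$334.59

Month 1: opening $7,289.86; interest $94.76 → $7,384.62; payment $1,013.00; balance $6,371.62
Month 2: opening $6,371.62; interest $82.83 → $6,454.45; payment $1,210.32; balance $5,244.13
Month 3: opening $5,244.13; interest $68.17 → $5,312.30; payment $1,407.64; balance $3,904.66
Month 4: opening $3,904.66; interest $50.76 → $3,955.42; payment $1,604.96; balance $2,350.46
Month 5: opening $2,350.46; interest $30.55 → $2,381.01; payment $1,802.28; balance $578.73
Month 6: opening $578.73; interest $7.52 → $586.25; payment $586.25; balance $0.00
Total interest: $94.76 + $82.83 + $68.17 + $50.76 + $30.55 + $7.52 = $334.59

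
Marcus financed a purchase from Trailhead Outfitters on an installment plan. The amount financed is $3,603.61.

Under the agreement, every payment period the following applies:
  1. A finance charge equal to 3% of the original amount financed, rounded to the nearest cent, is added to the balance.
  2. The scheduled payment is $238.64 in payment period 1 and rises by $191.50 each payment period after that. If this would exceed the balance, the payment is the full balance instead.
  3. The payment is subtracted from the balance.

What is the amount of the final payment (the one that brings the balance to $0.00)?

$1,144.07

Payment period 1: opening $3,603.61; interest $108.11 → $3,711.72; payment $238.64; balance $3,473.08
Payment period 2: opening $3,473.08; interest $108.11 → $3,581.19; payment $430.14; balance $3,151.05
Payment period 3: opening $3,151.05; interest $108.11 → $3,259.16; payment $621.64; balance $2,637.52
Payment period 4: opening $2,637.52; interest $108.11 → $2,745.63; payment $813.14; balance $1,932.49
Payment period 5: opening $1,932.49; interest $108.11 → $2,040.60; payment $1,004.64; balance $1,035.96
Payment period 6: opening $1,035.96; interest $108.11 → $1,144.07; payment $1,144.07; balance $0.00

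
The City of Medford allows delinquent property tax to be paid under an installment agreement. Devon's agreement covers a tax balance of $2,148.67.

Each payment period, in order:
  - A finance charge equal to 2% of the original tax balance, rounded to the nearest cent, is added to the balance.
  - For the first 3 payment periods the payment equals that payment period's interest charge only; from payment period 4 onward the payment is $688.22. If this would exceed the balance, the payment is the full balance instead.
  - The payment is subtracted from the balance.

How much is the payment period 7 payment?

$255.89

# | Opening | Interest | Payment | End bal
1 | $2,148.67 | $42.97 | $42.97 | $2,148.67
2 | $2,148.67 | $42.97 | $42.97 | $2,148.67
3 | $2,148.67 | $42.97 | $42.97 | $2,148.67
4 | $2,148.67 | $42.97 | $688.22 | $1,503.42
5 | $1,503.42 | $42.97 | $688.22 | $858.17
6 | $858.17 | $42.97 | $688.22 | $212.92
7 | $212.92 | $42.97 | $255.89 | $0.00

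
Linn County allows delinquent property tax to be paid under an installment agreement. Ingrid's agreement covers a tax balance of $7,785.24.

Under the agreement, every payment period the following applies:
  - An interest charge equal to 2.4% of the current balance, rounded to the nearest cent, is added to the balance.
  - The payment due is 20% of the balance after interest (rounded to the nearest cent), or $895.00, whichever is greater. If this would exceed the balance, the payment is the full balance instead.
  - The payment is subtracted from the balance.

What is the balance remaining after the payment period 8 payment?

Payment period 1: opening $7,785.24; interest $186.85 → $7,972.09; payment $1,594.42; balance $6,377.67
Payment period 2: opening $6,377.67; interest $153.06 → $6,530.73; payment $1,306.15; balance $5,224.58
Payment period 3: opening $5,224.58; interest $125.39 → $5,349.97; payment $1,069.99; balance $4,279.98
Payment period 4: opening $4,279.98; interest $102.72 → $4,382.70; payment $895.00; balance $3,487.70
Payment period 5: opening $3,487.70; interest $83.70 → $3,571.40; payment $895.00; balance $2,676.40
Payment period 6: opening $2,676.40; interest $64.23 → $2,740.63; payment $895.00; balance $1,845.63
Payment period 7: opening $1,845.63; interest $44.30 → $1,889.93; payment $895.00; balance $994.93
Payment period 8: opening $994.93; interest $23.88 → $1,018.81; payment $895.00; balance $123.81

$123.81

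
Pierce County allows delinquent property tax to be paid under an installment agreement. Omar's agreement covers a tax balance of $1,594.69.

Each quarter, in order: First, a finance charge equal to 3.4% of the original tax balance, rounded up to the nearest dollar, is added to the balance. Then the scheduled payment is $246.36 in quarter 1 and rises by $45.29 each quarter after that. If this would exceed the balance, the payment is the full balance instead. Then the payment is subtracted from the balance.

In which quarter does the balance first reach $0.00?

6

Quarter 1: $1,594.69 +$55.00 interest = $1,649.69; pay $246.36 → $1,403.33
Quarter 2: $1,403.33 +$55.00 interest = $1,458.33; pay $291.65 → $1,166.68
Quarter 3: $1,166.68 +$55.00 interest = $1,221.68; pay $336.94 → $884.74
Quarter 4: $884.74 +$55.00 interest = $939.74; pay $382.23 → $557.51
Quarter 5: $557.51 +$55.00 interest = $612.51; pay $427.52 → $184.99
Quarter 6: $184.99 +$55.00 interest = $239.99; pay $239.99 → $0.00
Balance reaches $0.00 in quarter 6.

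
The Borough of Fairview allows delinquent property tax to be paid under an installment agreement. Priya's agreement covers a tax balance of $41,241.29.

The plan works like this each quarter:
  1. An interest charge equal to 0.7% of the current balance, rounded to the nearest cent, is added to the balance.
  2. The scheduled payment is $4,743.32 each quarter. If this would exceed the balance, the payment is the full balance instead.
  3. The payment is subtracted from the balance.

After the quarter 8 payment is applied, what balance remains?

$4,718.81

Quarter 1: $41,241.29 +$288.69 interest = $41,529.98; pay $4,743.32 → $36,786.66
Quarter 2: $36,786.66 +$257.51 interest = $37,044.17; pay $4,743.32 → $32,300.85
Quarter 3: $32,300.85 +$226.11 interest = $32,526.96; pay $4,743.32 → $27,783.64
Quarter 4: $27,783.64 +$194.49 interest = $27,978.13; pay $4,743.32 → $23,234.81
Quarter 5: $23,234.81 +$162.64 interest = $23,397.45; pay $4,743.32 → $18,654.13
Quarter 6: $18,654.13 +$130.58 interest = $18,784.71; pay $4,743.32 → $14,041.39
Quarter 7: $14,041.39 +$98.29 interest = $14,139.68; pay $4,743.32 → $9,396.36
Quarter 8: $9,396.36 +$65.77 interest = $9,462.13; pay $4,743.32 → $4,718.81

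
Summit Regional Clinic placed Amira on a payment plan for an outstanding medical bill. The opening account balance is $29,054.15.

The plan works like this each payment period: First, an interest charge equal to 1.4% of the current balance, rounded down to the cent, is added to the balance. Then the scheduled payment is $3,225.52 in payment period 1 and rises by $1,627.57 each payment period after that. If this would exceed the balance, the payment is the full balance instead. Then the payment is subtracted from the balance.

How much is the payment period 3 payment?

$6,480.66

# | Opening | Interest | Payment | End bal
1 | $29,054.15 | $406.75 | $3,225.52 | $26,235.38
2 | $26,235.38 | $367.29 | $4,853.09 | $21,749.58
3 | $21,749.58 | $304.49 | $6,480.66 | $15,573.41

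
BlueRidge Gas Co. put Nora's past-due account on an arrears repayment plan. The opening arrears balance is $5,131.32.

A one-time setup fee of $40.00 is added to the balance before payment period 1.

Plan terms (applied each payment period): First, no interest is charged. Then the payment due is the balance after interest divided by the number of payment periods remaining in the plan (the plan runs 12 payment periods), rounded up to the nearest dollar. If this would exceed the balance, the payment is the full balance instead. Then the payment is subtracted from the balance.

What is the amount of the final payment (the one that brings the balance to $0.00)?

$430.32

Payment period 1: opening $5,171.32; payment $431.00; balance $4,740.32
Payment period 2: opening $4,740.32; payment $431.00; balance $4,309.32
Payment period 3: opening $4,309.32; payment $431.00; balance $3,878.32
Payment period 4: opening $3,878.32; payment $431.00; balance $3,447.32
Payment period 5: opening $3,447.32; payment $431.00; balance $3,016.32
Payment period 6: opening $3,016.32; payment $431.00; balance $2,585.32
Payment period 7: opening $2,585.32; payment $431.00; balance $2,154.32
Payment period 8: opening $2,154.32; payment $431.00; balance $1,723.32
Payment period 9: opening $1,723.32; payment $431.00; balance $1,292.32
Payment period 10: opening $1,292.32; payment $431.00; balance $861.32
Payment period 11: opening $861.32; payment $431.00; balance $430.32
Payment period 12: opening $430.32; payment $430.32; balance $0.00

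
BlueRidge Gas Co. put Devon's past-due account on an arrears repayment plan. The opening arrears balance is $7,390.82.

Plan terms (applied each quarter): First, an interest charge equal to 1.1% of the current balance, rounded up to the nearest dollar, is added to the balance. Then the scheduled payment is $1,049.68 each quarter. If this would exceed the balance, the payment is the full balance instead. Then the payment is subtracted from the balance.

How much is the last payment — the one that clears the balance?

Quarter 1: $7,390.82 +$82.00 interest = $7,472.82; pay $1,049.68 → $6,423.14
Quarter 2: $6,423.14 +$71.00 interest = $6,494.14; pay $1,049.68 → $5,444.46
Quarter 3: $5,444.46 +$60.00 interest = $5,504.46; pay $1,049.68 → $4,454.78
Quarter 4: $4,454.78 +$50.00 interest = $4,504.78; pay $1,049.68 → $3,455.10
Quarter 5: $3,455.10 +$39.00 interest = $3,494.10; pay $1,049.68 → $2,444.42
Quarter 6: $2,444.42 +$27.00 interest = $2,471.42; pay $1,049.68 → $1,421.74
Quarter 7: $1,421.74 +$16.00 interest = $1,437.74; pay $1,049.68 → $388.06
Quarter 8: $388.06 +$5.00 interest = $393.06; pay $393.06 → $0.00

$393.06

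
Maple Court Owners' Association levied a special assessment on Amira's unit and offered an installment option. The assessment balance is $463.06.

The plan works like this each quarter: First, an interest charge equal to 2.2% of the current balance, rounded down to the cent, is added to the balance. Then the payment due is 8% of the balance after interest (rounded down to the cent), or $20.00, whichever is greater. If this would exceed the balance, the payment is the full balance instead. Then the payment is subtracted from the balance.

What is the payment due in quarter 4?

Quarter 1: opening $463.06; interest $10.18 → $473.24; payment $37.85; balance $435.39
Quarter 2: opening $435.39; interest $9.57 → $444.96; payment $35.59; balance $409.37
Quarter 3: opening $409.37; interest $9.00 → $418.37; payment $33.46; balance $384.91
Quarter 4: opening $384.91; interest $8.46 → $393.37; payment $31.46; balance $361.91

$31.46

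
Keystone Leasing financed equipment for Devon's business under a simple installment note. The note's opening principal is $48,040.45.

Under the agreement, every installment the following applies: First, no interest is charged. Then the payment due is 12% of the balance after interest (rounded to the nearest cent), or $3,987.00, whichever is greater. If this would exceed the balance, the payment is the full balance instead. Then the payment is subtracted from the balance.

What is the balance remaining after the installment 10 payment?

$4,829.23

Installment 1: $48,040.45 − $5,764.85 → $42,275.60
Installment 2: $42,275.60 − $5,073.07 → $37,202.53
Installment 3: $37,202.53 − $4,464.30 → $32,738.23
Installment 4: $32,738.23 − $3,987.00 → $28,751.23
Installment 5: $28,751.23 − $3,987.00 → $24,764.23
Installment 6: $24,764.23 − $3,987.00 → $20,777.23
Installment 7: $20,777.23 − $3,987.00 → $16,790.23
Installment 8: $16,790.23 − $3,987.00 → $12,803.23
Installment 9: $12,803.23 − $3,987.00 → $8,816.23
Installment 10: $8,816.23 − $3,987.00 → $4,829.23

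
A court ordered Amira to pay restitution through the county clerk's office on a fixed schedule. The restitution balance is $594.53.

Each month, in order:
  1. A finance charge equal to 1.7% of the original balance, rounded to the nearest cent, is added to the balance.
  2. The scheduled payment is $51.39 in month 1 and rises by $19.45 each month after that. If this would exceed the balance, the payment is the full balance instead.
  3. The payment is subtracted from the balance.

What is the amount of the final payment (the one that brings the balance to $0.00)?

Month 1: opening $594.53; interest $10.11 → $604.64; payment $51.39; balance $553.25
Month 2: opening $553.25; interest $10.11 → $563.36; payment $70.84; balance $492.52
Month 3: opening $492.52; interest $10.11 → $502.63; payment $90.29; balance $412.34
Month 4: opening $412.34; interest $10.11 → $422.45; payment $109.74; balance $312.71
Month 5: opening $312.71; interest $10.11 → $322.82; payment $129.19; balance $193.63
Month 6: opening $193.63; interest $10.11 → $203.74; payment $148.64; balance $55.10
Month 7: opening $55.10; interest $10.11 → $65.21; payment $65.21; balance $0.00

$65.21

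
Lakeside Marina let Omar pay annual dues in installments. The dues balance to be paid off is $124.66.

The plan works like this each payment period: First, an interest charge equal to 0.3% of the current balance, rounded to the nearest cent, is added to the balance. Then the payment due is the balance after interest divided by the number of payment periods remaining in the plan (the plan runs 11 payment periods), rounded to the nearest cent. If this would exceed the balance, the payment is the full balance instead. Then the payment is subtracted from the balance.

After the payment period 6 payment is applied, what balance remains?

$57.69

Payment period 1: $124.66 +$0.37 interest = $125.03; pay $11.37 → $113.66
Payment period 2: $113.66 +$0.34 interest = $114.00; pay $11.40 → $102.60
Payment period 3: $102.60 +$0.31 interest = $102.91; pay $11.43 → $91.48
Payment period 4: $91.48 +$0.27 interest = $91.75; pay $11.47 → $80.28
Payment period 5: $80.28 +$0.24 interest = $80.52; pay $11.50 → $69.02
Payment period 6: $69.02 +$0.21 interest = $69.23; pay $11.54 → $57.69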